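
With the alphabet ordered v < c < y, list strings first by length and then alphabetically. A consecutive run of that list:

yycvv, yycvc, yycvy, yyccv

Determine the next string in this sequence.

The successor of yyccv increments the rightmost position that isn't already y and resets every position after it to v.

yyccc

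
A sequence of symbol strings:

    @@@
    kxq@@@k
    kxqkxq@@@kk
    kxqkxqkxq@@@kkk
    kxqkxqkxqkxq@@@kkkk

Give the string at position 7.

kxqkxqkxqkxqkxqkxq@@@kkkkkk

Every step adds kxq to the front and k to the end of the previous string.
From kxqkxqkxqkxq@@@kkkk, 2 further steps: kxqkxqkxqkxq@@@kkkk → kxqkxqkxqkxqkxq@@@kkkkk → (answer).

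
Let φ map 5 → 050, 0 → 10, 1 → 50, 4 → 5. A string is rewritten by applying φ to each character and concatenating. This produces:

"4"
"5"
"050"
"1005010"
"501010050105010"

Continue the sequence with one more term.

φ(501010050105010) expands symbol-by-symbol to 050 10 50 10 50 10 10 050 10 50 10 050 10 50 10; joining the 15 pieces gives the next term.

050105010501010050105010050105010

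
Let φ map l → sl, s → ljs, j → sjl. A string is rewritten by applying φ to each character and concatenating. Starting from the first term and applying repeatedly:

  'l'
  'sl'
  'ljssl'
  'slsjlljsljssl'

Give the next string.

ljsslljssjlslslsjlljsslsjlljsljssl

Applying the rule to each of the 13 symbols of slsjlljsljssl gives the pieces ljs sl ljs sjl sl sl sjl ljs sl sjl ljs ljs sl, which concatenate to the answer.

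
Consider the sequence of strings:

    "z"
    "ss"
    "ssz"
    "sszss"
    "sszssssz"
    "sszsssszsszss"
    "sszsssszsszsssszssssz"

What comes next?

sszsssszsszsssszsssszsszsssszsszss

From term 3 onward, concatenate the last term with the second-to-last: ss·z = ssz, ssz·ss = sszss, …
So term 8 is sszsssszsszsssszssssz·sszsssszsszss.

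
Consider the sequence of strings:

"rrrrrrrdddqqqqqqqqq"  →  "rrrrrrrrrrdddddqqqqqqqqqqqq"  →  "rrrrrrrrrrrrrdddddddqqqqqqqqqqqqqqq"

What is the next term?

Each string has the form r^{3n+1} d^{2n-1} q^{3n+3}, where the shown terms are n = 2, 3, 4.
At n = 5 the blocks have lengths 16, 9, 18.

rrrrrrrrrrrrrrrrdddddddddqqqqqqqqqqqqqqqqqq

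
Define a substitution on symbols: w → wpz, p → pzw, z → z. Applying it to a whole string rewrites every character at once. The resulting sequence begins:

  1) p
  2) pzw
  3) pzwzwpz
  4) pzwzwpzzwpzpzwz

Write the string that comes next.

pzwzwpzzwpzpzwzzwpzpzwzpzwzwpzz

Applying the rule to each of the 15 symbols of pzwzwpzzwpzpzwz gives the pieces pzw z wpz z wpz pzw z z wpz pzw z pzw z wpz z, which concatenate to the answer.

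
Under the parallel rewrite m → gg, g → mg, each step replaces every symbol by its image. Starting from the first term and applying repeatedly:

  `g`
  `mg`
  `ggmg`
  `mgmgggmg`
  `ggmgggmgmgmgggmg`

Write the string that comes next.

Rewriting the 16 symbols of ggmgggmgmgmgggmg one by one yields mg mg gg mg mg mg gg mg gg mg gg mg mg mg gg mg; concatenated:

mgmgggmgmgmgggmgggmgggmgmgmgggmg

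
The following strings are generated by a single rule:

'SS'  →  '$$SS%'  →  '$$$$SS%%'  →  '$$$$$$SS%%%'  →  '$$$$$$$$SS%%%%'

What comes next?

s(k+1) = $$·s(k)·%, so each term gains $$ as a prefix and % as a suffix.
So the next term is $$·$$$$$$$$SS%%%%·%.

$$$$$$$$$$SS%%%%%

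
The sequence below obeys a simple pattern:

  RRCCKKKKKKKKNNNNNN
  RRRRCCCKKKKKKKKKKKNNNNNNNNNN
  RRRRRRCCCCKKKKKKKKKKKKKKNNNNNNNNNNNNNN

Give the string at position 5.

RRRRRRRRRRCCCCCCKKKKKKKKKKKKKKKKKKKKNNNNNNNNNNNNNNNNNNNNNN

The n-th term is 2n-2 R's then n C's then 3n+2 K's then 4n-2 N's, where the shown terms are n = 2, 3, 4.
At n = 6 the blocks have lengths 10, 6, 20, 22.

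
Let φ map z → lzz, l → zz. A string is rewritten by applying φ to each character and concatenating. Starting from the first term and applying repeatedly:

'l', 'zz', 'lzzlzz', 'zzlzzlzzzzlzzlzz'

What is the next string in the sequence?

Replace each of the 16 characters of zzlzzlzzzzlzzlzz in place — lzz lzz zz lzz lzz zz lzz lzz lzz lzz zz lzz lzz zz lzz lzz — and concatenate.

lzzlzzzzlzzlzzzzlzzlzzlzzlzzzzlzzlzzzzlzzlzz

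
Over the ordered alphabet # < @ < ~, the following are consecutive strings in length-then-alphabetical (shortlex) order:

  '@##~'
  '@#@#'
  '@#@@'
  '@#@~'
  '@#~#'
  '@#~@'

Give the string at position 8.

@@##

Continuing the enumeration 2 steps past @#~@: @#~@ → @#~~ → (answer).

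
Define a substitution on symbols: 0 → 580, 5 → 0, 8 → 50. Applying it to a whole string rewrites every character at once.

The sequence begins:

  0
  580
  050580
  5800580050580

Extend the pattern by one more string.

Rewriting the 13 symbols of 5800580050580 one by one yields 0 50 580 580 0 50 580 580 0 580 0 50 580; concatenated:

0505805800505805800580050580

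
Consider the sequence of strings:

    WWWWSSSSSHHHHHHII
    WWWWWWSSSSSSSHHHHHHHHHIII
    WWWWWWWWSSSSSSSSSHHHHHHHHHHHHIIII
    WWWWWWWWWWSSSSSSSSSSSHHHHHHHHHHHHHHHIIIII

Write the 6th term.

WWWWWWWWWWWWWWSSSSSSSSSSSSSSSHHHHHHHHHHHHHHHHHHHHHIIIIIII

Each string has the form W^{2n} S^{2n+1} H^{3n} I^{n}, where the shown terms are n = 2, 3, 4, 5.
Setting n = 7 gives 14, 15, 21, 7 characters in each block.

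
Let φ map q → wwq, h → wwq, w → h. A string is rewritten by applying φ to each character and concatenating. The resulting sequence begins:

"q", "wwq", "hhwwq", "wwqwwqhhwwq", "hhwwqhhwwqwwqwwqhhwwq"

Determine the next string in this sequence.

Rewriting the 21 symbols of hhwwqhhwwqwwqwwqhhwwq one by one yields wwq wwq h h wwq wwq wwq h h wwq h h wwq h h wwq wwq wwq h h wwq; concatenated:

wwqwwqhhwwqwwqwwqhhwwqhhwwqhhwwqwwqwwqhhwwq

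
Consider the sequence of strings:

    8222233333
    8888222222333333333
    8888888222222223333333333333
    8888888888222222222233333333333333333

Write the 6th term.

8888888888888888222222222222223333333333333333333333333

Each string has the form 8^{3n-2} 2^{2n+2} 3^{4n+1} (n = 1, 2, …).
At n = 6 the blocks have lengths 16, 14, 25.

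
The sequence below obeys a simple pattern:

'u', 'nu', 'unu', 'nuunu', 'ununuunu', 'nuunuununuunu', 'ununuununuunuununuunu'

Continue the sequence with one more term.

nuunuununuunuununuununuunuununuunu

Each term (from the third on) is the two preceding terms concatenated in order: term 3 = u·nu = unu.
The next term joins nuunuununuunu and ununuununuunuununuunu.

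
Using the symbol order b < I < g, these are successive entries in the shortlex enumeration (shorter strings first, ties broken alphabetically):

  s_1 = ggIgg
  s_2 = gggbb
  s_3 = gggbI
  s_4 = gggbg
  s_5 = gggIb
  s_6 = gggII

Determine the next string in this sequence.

Treat gggII as a base-3 numeral over the given alphabet and add one, carrying through any trailing g's.

gggIg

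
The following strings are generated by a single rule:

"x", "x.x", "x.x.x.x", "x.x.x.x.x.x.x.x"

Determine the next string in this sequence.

s(k+1) = s(k)·.·s(k) — each term doubles the last with '.' between the halves.
So the next term is two copies of x.x.x.x.x.x.x.x with '.' between the halves.

x.x.x.x.x.x.x.x.x.x.x.x.x.x.x.x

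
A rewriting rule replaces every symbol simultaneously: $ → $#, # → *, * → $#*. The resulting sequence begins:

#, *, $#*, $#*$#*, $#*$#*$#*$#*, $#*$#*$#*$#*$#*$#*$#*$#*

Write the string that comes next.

φ($#*$#*$#*$#*$#*$#*$#*$#*) expands symbol-by-symbol to $# * $#* $# * $#* $# * $#* $# * $#* $# * $#* $# * $#* $# * $#* $# * $#*; joining the 24 pieces gives the next term.

$#*$#*$#*$#*$#*$#*$#*$#*$#*$#*$#*$#*$#*$#*$#*$#*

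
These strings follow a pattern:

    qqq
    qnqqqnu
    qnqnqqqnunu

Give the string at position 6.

qnqnqnqnqnqqqnununununu

Each term wraps the previous one in qn on the left and nu on the right.
From qnqnqqqnunu, 3 further steps: qnqnqqqnunu → qnqnqnqqqnununu → qnqnqnqnqqqnunununu → (answer).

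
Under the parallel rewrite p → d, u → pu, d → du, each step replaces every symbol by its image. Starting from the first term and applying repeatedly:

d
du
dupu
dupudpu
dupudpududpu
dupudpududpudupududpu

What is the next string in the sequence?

φ(dupudpududpudupududpu) expands symbol-by-symbol to du pu d pu du d pu du pu du d pu du pu d pu du pu du d pu; joining the 21 pieces gives the next term.

dupudpududpudupududpudupudpudupududpu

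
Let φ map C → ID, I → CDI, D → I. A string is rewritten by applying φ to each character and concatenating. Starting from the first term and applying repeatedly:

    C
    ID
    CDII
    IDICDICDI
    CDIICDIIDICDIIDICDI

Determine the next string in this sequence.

φ(CDIICDIIDICDIIDICDI) expands symbol-by-symbol to ID I CDI CDI ID I CDI CDI I CDI ID I CDI CDI I CDI ID I CDI; joining the 19 pieces gives the next term.

IDICDICDIIDICDICDIICDIIDICDICDIICDIIDICDI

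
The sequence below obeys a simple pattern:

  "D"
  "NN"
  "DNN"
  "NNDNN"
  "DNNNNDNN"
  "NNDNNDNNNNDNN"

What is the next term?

Each term (from the third on) is the two preceding terms concatenated in order: term 3 = D·NN = DNN.
The next term joins DNNNNDNN and NNDNNDNNNNDNN.

DNNNNDNNNNDNNDNNNNDNN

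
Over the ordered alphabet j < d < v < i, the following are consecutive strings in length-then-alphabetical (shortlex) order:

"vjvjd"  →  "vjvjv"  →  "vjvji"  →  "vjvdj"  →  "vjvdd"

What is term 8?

vjvvj

Advancing 3 positions from vjvdd through vjvdd → vjvdv → vjvdi reaches term 8.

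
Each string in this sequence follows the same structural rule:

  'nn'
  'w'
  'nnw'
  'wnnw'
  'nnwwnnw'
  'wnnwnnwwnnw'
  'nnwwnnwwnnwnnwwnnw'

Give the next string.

This is a Fibonacci-style word recurrence s(k) = s(k−2)·s(k−1): e.g. nn·w = nnw.
The next term joins wnnwnnwwnnw and nnwwnnwwnnwnnwwnnw.

wnnwnnwwnnwnnwwnnwwnnwnnwwnnw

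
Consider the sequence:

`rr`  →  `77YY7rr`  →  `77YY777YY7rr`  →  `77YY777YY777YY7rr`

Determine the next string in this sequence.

Each term is the previous one with 77YY7 prepended.
One more step from 77YY777YY777YY7rr gives the answer.

77YY777YY777YY777YY7rr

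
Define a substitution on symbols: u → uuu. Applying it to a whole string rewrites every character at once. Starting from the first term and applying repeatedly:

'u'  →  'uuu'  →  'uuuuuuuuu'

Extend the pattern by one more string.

Rewriting each symbol of uuuuuuuuu: u→uuu, u→uuu, u→uuu, u→uuu, u→uuu, u→uuu, u→uuu, u→uuu, u→uuu, which concatenates to uuu uuu uuu uuu uuu uuu uuu uuu uuu.

uuuuuuuuuuuuuuuuuuuuuuuuuuu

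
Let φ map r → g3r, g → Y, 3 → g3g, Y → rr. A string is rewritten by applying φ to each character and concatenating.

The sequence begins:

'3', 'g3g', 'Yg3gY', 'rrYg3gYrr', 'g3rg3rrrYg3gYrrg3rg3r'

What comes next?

Yg3gg3rYg3gg3rg3rg3rrrYg3gYrrg3rg3rYg3gg3rYg3gg3r

Applying the rule to each of the 21 symbols of g3rg3rrrYg3gYrrg3rg3r gives the pieces Y g3g g3r Y g3g g3r g3r g3r rr Y g3g Y rr g3r g3r Y g3g g3r Y g3g g3r, which concatenate to the answer.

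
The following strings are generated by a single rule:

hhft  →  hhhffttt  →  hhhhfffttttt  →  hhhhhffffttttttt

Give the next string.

Term n consists of n+1 h's, followed by n f's, followed by 2n-1 t's (n = 1, 2, …).
Setting n = 5 gives 6, 5, 9 characters in each block.

hhhhhhfffffttttttttt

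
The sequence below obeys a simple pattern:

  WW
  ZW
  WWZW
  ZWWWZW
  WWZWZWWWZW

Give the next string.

From term 3 onward, concatenate the second-to-last term with the last: WW·ZW = WWZW, ZW·WWZW = ZWWWZW, …
The next term joins ZWWWZW and WWZWZWWWZW.

ZWWWZWWWZWZWWWZW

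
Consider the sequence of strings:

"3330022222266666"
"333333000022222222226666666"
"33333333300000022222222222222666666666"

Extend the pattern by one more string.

3333333333330000000022222222222222222266666666666

Each string has the form 3^{3n} 0^{2n} 2^{4n+2} 6^{2n+3} (n = 1, 2, …).
For the next term, n = 4, so the run lengths are 12, 8, 18, 11.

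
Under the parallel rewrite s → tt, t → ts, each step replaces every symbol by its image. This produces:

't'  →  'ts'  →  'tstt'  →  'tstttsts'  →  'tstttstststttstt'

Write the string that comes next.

Rewriting the 16 symbols of tstttstststttstt one by one yields ts tt ts ts ts tt ts tt ts tt ts ts ts tt ts ts; concatenated:

tstttstststttstttstttstststttsts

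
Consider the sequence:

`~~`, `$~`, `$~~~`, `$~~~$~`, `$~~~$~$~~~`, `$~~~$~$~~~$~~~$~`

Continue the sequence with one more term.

This is a Fibonacci-style word recurrence s(k) = s(k−1)·s(k−2): e.g. $~·~~ = $~~~.
So term 7 is $~~~$~$~~~$~~~$~·$~~~$~$~~~.

$~~~$~$~~~$~~~$~$~~~$~$~~~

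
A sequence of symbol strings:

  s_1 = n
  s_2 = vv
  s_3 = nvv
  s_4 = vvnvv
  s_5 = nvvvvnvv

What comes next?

vvnvvnvvvvnvv

Each term (from the third on) is the two preceding terms concatenated in order: term 3 = n·vv = nvv.
So term 6 is vvnvv·nvvvvnvv.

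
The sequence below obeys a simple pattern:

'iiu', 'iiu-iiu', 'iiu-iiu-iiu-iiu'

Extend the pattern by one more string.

Every step duplicates the string with '-' between the halves.
So the next term is two copies of iiu-iiu-iiu-iiu with '-' between the halves.

iiu-iiu-iiu-iiu-iiu-iiu-iiu-iiu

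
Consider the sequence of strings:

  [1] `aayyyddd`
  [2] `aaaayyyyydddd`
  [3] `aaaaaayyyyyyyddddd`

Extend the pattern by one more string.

Reading off run lengths: a runs 2, 4, 6; y runs 3, 5, 7; d runs 3, 4, 5 — each is linear in n (n = 1, 2, …).
Setting n = 4 gives 8, 9, 6 characters in each block.

aaaaaaaayyyyyyyyydddddd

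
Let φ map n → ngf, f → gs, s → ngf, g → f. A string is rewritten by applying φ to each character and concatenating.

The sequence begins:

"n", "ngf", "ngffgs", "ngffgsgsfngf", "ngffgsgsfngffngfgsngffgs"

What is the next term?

ngffgsgsfngffngfgsngffgsgsngffgsfngfngffgsgsfngf

Replace each of the 24 characters of ngffgsgsfngffngfgsngffgs in place — ngf f gs gs f ngf f ngf gs ngf f gs gs ngf f gs f ngf ngf f gs gs f ngf — and concatenate.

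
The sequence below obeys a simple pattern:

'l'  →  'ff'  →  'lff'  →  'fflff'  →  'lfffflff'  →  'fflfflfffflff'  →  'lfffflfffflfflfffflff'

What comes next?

From term 3 onward, concatenate the second-to-last term with the last: l·ff = lff, ff·lff = fflff, …
Continuing: fflfflfffflff · lfffflfffflfflfffflff gives term 8.

fflfflfffflfflfffflfffflfflfffflff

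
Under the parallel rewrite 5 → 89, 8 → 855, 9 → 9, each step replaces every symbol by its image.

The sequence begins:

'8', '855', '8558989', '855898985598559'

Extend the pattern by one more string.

Replace each of the 15 characters of 855898985598559 in place — 855 89 89 855 9 855 9 855 89 89 9 855 89 89 9 — and concatenate.

8558989855985598558989985589899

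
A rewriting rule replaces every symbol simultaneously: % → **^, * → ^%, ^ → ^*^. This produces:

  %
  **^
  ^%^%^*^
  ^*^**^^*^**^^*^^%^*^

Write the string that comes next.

^*^^%^*^^%^%^*^^*^^%^*^^%^%^*^^*^^%^*^^*^**^^*^^%^*^

φ(^*^**^^*^**^^*^^%^*^) expands symbol-by-symbol to ^*^ ^% ^*^ ^% ^% ^*^ ^*^ ^% ^*^ ^% ^% ^*^ ^*^ ^% ^*^ ^*^ **^ ^*^ ^% ^*^; joining the 20 pieces gives the next term.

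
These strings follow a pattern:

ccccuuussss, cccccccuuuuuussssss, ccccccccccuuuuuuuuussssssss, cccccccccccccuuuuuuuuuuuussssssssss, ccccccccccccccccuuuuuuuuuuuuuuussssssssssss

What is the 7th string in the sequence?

ccccccccccccccccccccccuuuuuuuuuuuuuuuuuuuuussssssssssssssss

Reading off run lengths: c runs 4, 7, 10, 13, 16; u runs 3, 6, 9, 12, 15; s runs 4, 6, 8, 10, 12 — each is linear in n (n = 1, 2, …).
Setting n = 7 gives 22, 21, 16 characters in each block.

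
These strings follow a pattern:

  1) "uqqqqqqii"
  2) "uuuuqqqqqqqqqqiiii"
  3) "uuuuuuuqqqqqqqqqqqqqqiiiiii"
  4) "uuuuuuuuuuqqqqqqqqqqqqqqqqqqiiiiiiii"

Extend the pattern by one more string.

uuuuuuuuuuuuuqqqqqqqqqqqqqqqqqqqqqqiiiiiiiiii

Reading off run lengths: u runs 1, 4, 7, 10; q runs 6, 10, 14, 18; i runs 2, 4, 6, 8 — each is linear in n (n = 1, 2, …).
Setting n = 5 gives 13, 22, 10 characters in each block.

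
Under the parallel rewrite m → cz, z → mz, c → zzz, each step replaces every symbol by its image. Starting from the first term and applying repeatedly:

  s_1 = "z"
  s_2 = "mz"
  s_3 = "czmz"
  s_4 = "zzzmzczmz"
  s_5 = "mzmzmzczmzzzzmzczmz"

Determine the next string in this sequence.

czmzczmzczmzzzzmzczmzmzmzmzczmzzzzmzczmz

φ(mzmzmzczmzzzzmzczmz) expands symbol-by-symbol to cz mz cz mz cz mz zzz mz cz mz mz mz mz cz mz zzz mz cz mz; joining the 19 pieces gives the next term.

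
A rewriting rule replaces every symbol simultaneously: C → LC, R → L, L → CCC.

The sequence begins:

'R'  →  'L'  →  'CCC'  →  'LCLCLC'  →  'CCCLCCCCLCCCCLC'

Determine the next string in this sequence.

LCLCLCCCCLCLCLCLCCCCLCLCLCLCCCCLC

Applying the rule to each of the 15 symbols of CCCLCCCCLCCCCLC gives the pieces LC LC LC CCC LC LC LC LC CCC LC LC LC LC CCC LC, which concatenate to the answer.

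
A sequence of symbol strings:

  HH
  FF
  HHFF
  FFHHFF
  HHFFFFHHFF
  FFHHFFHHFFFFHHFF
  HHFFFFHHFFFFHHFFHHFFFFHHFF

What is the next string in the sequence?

This is a Fibonacci-style word recurrence s(k) = s(k−2)·s(k−1): e.g. HH·FF = HHFF.
The next term joins FFHHFFHHFFFFHHFF and HHFFFFHHFFFFHHFFHHFFFFHHFF.

FFHHFFHHFFFFHHFFHHFFFFHHFFFFHHFFHHFFFFHHFF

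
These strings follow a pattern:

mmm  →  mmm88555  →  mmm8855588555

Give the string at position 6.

mmm8855588555885558855588555

Each term is the previous one with 88555 appended.
From mmm8855588555, 3 further steps: mmm8855588555 → mmm885558855588555 → mmm88555885558855588555 → (answer).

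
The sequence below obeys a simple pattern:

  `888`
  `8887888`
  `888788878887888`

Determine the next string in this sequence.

8887888788878887888788878887888

Each string is two copies of the previous one joined by '7'.
So the next term is two copies of 888788878887888 with '7' between the halves.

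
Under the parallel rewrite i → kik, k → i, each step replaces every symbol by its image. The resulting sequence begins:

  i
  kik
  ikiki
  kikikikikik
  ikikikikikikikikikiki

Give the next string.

Applying the rule to each of the 21 symbols of ikikikikikikikikikiki gives the pieces kik i kik i kik i kik i kik i kik i kik i kik i kik i kik i kik, which concatenate to the answer.

kikikikikikikikikikikikikikikikikikikikikik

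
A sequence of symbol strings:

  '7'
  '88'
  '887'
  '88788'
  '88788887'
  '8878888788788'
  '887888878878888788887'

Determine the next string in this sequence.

Each term (from the third on) is the previous term followed by the one before it: term 3 = 88·7 = 887.
So term 8 is 887888878878888788887·8878888788788.

8878888788788887888878878888788788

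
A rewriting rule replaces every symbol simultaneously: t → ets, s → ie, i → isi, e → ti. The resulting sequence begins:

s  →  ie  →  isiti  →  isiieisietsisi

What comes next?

Applying the rule to each of the 14 symbols of isiieisietsisi gives the pieces isi ie isi isi ti isi ie isi ti ets ie isi ie isi, which concatenate to the answer.

isiieisiisitiisiieisitietsieisiieisi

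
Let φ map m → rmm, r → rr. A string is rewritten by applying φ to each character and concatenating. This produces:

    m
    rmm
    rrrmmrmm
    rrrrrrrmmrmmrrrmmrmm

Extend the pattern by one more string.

rrrrrrrrrrrrrrrmmrmmrrrmmrmmrrrrrrrmmrmmrrrmmrmm

φ(rrrrrrrmmrmmrrrmmrmm) expands symbol-by-symbol to rr rr rr rr rr rr rr rmm rmm rr rmm rmm rr rr rr rmm rmm rr rmm rmm; joining the 20 pieces gives the next term.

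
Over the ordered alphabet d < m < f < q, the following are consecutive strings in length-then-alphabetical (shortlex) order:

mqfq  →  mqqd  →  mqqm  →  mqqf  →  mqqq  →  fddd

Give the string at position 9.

Stepping forward 3 times from fddd: fddd → fddm → fddf, then the target.

fddq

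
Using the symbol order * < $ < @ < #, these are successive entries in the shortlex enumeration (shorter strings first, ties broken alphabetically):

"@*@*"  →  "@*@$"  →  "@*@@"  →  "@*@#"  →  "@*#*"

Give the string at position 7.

Continuing the enumeration 2 steps past @*#*: @*#* → @*#$ → (answer).

@*#@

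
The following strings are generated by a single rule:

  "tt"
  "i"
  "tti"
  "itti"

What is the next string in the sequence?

ttiitti

This is a Fibonacci-style word recurrence s(k) = s(k−2)·s(k−1): e.g. tt·i = tti.
The next term joins tti and itti.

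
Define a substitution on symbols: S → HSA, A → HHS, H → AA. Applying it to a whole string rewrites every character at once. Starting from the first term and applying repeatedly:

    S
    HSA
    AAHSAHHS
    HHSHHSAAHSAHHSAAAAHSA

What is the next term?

Rewriting the 21 symbols of HHSHHSAAHSAHHSAAAAHSA one by one yields AA AA HSA AA AA HSA HHS HHS AA HSA HHS AA AA HSA HHS HHS HHS HHS AA HSA HHS; concatenated:

AAAAHSAAAAAHSAHHSHHSAAHSAHHSAAAAHSAHHSHHSHHSHHSAAHSAHHS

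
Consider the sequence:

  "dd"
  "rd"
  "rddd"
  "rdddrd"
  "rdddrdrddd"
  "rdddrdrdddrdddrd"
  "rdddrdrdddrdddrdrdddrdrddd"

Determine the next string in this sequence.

This is a Fibonacci-style word recurrence s(k) = s(k−1)·s(k−2): e.g. rd·dd = rddd.
The next term joins rdddrdrdddrdddrdrdddrdrddd and rdddrdrdddrdddrd.

rdddrdrdddrdddrdrdddrdrdddrdddrdrdddrdddrd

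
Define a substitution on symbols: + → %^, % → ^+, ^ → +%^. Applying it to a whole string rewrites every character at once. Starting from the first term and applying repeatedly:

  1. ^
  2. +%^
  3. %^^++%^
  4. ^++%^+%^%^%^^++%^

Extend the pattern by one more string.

φ(^++%^+%^%^%^^++%^) expands symbol-by-symbol to +%^ %^ %^ ^+ +%^ %^ ^+ +%^ ^+ +%^ ^+ +%^ +%^ %^ %^ ^+ +%^; joining the 17 pieces gives the next term.

+%^%^%^^++%^%^^++%^^++%^^++%^+%^%^%^^++%^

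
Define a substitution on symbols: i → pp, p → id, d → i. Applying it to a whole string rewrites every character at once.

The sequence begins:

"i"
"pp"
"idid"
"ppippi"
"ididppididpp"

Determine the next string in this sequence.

ppippiididppippiidid

Expanding ididppididpp: i→pp, d→i, i→pp, d→i, p→id, p→id, i→pp, d→i, i→pp, d→i, p→id, p→id. Concatenated: pp i pp i id id pp i pp i id id.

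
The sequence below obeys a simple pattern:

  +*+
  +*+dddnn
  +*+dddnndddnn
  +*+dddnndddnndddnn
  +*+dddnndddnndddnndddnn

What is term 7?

+*+dddnndddnndddnndddnndddnndddnn

Each term is the previous one with dddnn appended.
From +*+dddnndddnndddnndddnn, 2 further steps: +*+dddnndddnndddnndddnn → +*+dddnndddnndddnndddnndddnn → (answer).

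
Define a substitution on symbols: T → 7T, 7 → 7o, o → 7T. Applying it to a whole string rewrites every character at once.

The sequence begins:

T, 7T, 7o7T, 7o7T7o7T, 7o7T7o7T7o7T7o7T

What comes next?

Replace each of the 16 characters of 7o7T7o7T7o7T7o7T in place — 7o 7T 7o 7T 7o 7T 7o 7T 7o 7T 7o 7T 7o 7T 7o 7T — and concatenate.

7o7T7o7T7o7T7o7T7o7T7o7T7o7T7o7T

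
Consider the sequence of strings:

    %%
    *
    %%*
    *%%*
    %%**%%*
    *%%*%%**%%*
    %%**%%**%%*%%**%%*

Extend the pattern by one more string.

Each term (from the third on) is the two preceding terms concatenated in order: term 3 = %%·* = %%*.
The next term joins *%%*%%**%%* and %%**%%**%%*%%**%%*.

*%%*%%**%%*%%**%%**%%*%%**%%*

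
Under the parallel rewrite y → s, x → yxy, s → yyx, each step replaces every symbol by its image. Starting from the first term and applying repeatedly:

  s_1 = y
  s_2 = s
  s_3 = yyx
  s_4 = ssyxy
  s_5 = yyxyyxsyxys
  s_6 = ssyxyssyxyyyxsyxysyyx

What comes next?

Replace each of the 21 characters of ssyxyssyxyyyxsyxysyyx in place — yyx yyx s yxy s yyx yyx s yxy s s s yxy yyx s yxy s yyx s s yxy — and concatenate.

yyxyyxsyxysyyxyyxsyxysssyxyyyxsyxysyyxssyxy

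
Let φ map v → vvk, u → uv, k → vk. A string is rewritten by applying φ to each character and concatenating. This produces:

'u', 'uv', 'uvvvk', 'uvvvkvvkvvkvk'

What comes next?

uvvvkvvkvvkvkvvkvvkvkvvkvvkvkvvkvk

φ(uvvvkvvkvvkvk) expands symbol-by-symbol to uv vvk vvk vvk vk vvk vvk vk vvk vvk vk vvk vk; joining the 13 pieces gives the next term.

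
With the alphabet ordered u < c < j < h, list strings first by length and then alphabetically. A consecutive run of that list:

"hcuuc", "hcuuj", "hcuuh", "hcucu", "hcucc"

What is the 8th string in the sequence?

hcuju

Continuing the enumeration 3 steps past hcucc: hcucc → hcucj → hcuch → (answer).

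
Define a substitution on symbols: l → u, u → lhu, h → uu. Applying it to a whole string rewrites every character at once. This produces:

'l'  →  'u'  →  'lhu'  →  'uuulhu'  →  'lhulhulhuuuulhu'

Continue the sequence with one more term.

Rewriting the 15 symbols of lhulhulhuuuulhu one by one yields u uu lhu u uu lhu u uu lhu lhu lhu lhu u uu lhu; concatenated:

uuulhuuuulhuuuulhulhulhulhuuuulhu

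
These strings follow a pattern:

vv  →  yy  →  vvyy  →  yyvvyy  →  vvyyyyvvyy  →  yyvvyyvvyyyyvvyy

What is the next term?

vvyyyyvvyyyyvvyyvvyyyyvvyy

From term 3 onward, concatenate the second-to-last term with the last: vv·yy = vvyy, yy·vvyy = yyvvyy, …
So term 7 is vvyyyyvvyy·yyvvyyvvyyyyvvyy.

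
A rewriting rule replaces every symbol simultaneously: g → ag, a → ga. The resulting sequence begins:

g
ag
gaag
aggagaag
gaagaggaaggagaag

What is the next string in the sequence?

Rewriting the 16 symbols of gaagaggaaggagaag one by one yields ag ga ga ag ga ag ag ga ga ag ag ga ag ga ga ag; concatenated:

aggagaaggaagaggagaagaggaaggagaag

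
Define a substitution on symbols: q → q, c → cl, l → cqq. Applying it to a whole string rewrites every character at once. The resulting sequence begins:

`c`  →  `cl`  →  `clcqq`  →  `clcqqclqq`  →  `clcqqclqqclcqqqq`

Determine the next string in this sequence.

Applying the rule to each of the 16 symbols of clcqqclqqclcqqqq gives the pieces cl cqq cl q q cl cqq q q cl cqq cl q q q q, which concatenate to the answer.

clcqqclqqclcqqqqclcqqclqqqq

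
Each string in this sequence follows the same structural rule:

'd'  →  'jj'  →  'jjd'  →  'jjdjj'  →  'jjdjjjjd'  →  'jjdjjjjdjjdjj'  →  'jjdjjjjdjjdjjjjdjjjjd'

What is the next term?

This is a Fibonacci-style word recurrence s(k) = s(k−1)·s(k−2): e.g. jj·d = jjd.
So term 8 is jjdjjjjdjjdjjjjdjjjjd·jjdjjjjdjjdjj.

jjdjjjjdjjdjjjjdjjjjdjjdjjjjdjjdjj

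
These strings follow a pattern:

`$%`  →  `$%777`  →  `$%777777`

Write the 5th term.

Every step adds 777 to the end: s(k+1) = s(k)·777.
From $%777777, 2 further steps: $%777777 → $%777777777 → (answer).

$%777777777777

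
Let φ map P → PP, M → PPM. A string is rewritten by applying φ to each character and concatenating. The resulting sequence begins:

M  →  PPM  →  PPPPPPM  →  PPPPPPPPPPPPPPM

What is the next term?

φ(PPPPPPPPPPPPPPM) expands symbol-by-symbol to PP PP PP PP PP PP PP PP PP PP PP PP PP PP PPM; joining the 15 pieces gives the next term.

PPPPPPPPPPPPPPPPPPPPPPPPPPPPPPM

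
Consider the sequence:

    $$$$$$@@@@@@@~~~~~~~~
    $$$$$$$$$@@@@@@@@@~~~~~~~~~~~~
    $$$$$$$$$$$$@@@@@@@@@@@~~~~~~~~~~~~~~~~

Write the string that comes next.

$$$$$$$$$$$$$$$@@@@@@@@@@@@@~~~~~~~~~~~~~~~~~~~~

Each string has the form $^{3n} @^{2n+3} ~^{4n}, where the shown terms are n = 2, 3, 4.
For the next term, n = 5, so the run lengths are 15, 13, 20.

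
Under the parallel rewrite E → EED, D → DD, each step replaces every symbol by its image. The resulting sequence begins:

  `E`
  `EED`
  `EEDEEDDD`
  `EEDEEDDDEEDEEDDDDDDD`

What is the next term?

Applying the rule to each of the 20 symbols of EEDEEDDDEEDEEDDDDDDD gives the pieces EED EED DD EED EED DD DD DD EED EED DD EED EED DD DD DD DD DD DD DD, which concatenate to the answer.

EEDEEDDDEEDEEDDDDDDDEEDEEDDDEEDEEDDDDDDDDDDDDDDD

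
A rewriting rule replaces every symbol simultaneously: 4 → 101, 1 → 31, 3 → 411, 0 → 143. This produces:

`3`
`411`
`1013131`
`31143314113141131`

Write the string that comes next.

Rewriting the 17 symbols of 31143314113141131 one by one yields 411 31 31 101 411 411 31 101 31 31 411 31 101 31 31 411 31; concatenated:

411313110141141131101313141131101313141131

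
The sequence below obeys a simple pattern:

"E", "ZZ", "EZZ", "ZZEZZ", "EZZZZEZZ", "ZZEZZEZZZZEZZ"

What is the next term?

From term 3 onward, concatenate the second-to-last term with the last: E·ZZ = EZZ, ZZ·EZZ = ZZEZZ, …
The next term joins EZZZZEZZ and ZZEZZEZZZZEZZ.

EZZZZEZZZZEZZEZZZZEZZ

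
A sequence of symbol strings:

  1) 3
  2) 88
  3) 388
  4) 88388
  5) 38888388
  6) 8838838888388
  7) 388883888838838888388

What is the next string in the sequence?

8838838888388388883888838838888388

Each term (from the third on) is the two preceding terms concatenated in order: term 3 = 3·88 = 388.
So term 8 is 8838838888388·388883888838838888388.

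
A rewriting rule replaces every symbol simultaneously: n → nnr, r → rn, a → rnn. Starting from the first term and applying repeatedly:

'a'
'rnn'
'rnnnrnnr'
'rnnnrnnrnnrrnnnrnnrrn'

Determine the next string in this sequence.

Rewriting the 21 symbols of rnnnrnnrnnrrnnnrnnrrn one by one yields rn nnr nnr nnr rn nnr nnr rn nnr nnr rn rn nnr nnr nnr rn nnr nnr rn rn nnr; concatenated:

rnnnrnnrnnrrnnnrnnrrnnnrnnrrnrnnnrnnrnnrrnnnrnnrrnrnnnr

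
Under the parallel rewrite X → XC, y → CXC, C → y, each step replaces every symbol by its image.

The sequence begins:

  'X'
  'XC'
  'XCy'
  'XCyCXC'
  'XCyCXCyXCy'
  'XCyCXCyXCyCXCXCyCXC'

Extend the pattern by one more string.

XCyCXCyXCyCXCXCyCXCyXCyXCyCXCyXCy

φ(XCyCXCyXCyCXCXCyCXC) expands symbol-by-symbol to XC y CXC y XC y CXC XC y CXC y XC y XC y CXC y XC y; joining the 19 pieces gives the next term.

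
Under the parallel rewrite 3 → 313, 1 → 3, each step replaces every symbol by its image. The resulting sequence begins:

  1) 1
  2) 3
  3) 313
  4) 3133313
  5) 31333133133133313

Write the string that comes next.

Rewriting the 17 symbols of 31333133133133313 one by one yields 313 3 313 313 313 3 313 313 3 313 313 3 313 313 313 3 313; concatenated:

31333133133133313313331331333133133133313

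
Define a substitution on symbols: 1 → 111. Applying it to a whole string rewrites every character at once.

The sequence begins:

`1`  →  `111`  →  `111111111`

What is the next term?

Apply φ to 111111111 symbol by symbol: 1→111, 1→111, 1→111, 1→111, 1→111, 1→111, 1→111, 1→111, 1→111; joined: 111 111 111 111 111 111 111 111 111.

111111111111111111111111111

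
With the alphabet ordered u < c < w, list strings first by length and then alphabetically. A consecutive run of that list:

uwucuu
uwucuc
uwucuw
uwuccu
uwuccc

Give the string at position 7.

uwucwu

Continuing the enumeration 2 steps past uwuccc: uwuccc → uwuccw → (answer).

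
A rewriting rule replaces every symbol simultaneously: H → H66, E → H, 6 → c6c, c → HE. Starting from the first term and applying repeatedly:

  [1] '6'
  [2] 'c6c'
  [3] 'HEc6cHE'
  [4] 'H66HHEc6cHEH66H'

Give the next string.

H66c6cc6cH66H66HHEc6cHEH66HH66c6cc6cH66

Replace each of the 15 characters of H66HHEc6cHEH66H in place — H66 c6c c6c H66 H66 H HE c6c HE H66 H H66 c6c c6c H66 — and concatenate.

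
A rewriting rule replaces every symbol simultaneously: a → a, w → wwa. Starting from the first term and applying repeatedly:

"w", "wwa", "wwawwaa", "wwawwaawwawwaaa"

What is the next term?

wwawwaawwawwaaawwawwaawwawwaaaa

φ(wwawwaawwawwaaa) expands symbol-by-symbol to wwa wwa a wwa wwa a a wwa wwa a wwa wwa a a a; joining the 15 pieces gives the next term.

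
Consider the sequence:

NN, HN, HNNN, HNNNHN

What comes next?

Each term (from the third on) is the previous term followed by the one before it: term 3 = HN·NN = HNNN.
The next term joins HNNNHN and HNNN.

HNNNHNHNNN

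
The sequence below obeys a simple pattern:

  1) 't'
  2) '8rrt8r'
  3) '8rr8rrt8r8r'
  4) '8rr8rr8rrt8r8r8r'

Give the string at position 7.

8rr8rr8rr8rr8rr8rrt8r8r8r8r8r8r

Each term wraps the previous one in 8rr on the left and 8r on the right.
From 8rr8rr8rrt8r8r8r, 3 further steps: 8rr8rr8rrt8r8r8r → 8rr8rr8rr8rrt8r8r8r8r → 8rr8rr8rr8rr8rrt8r8r8r8r8r → (answer).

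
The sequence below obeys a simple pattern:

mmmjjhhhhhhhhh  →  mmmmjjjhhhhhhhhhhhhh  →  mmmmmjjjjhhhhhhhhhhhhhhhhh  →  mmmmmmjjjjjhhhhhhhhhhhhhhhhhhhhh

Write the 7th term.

mmmmmmmmmjjjjjjjjhhhhhhhhhhhhhhhhhhhhhhhhhhhhhhhhh

Term n consists of n+1 m's, followed by n j's, followed by 4n+1 h's, where the shown terms are n = 2, 3, 4, 5.
At n = 8 the blocks have lengths 9, 8, 33.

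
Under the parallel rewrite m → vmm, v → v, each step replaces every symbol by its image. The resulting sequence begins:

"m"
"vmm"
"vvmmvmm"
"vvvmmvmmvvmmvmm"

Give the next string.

vvvvmmvmmvvmmvmmvvvmmvmmvvmmvmm

Replace each of the 15 characters of vvvmmvmmvvmmvmm in place — v v v vmm vmm v vmm vmm v v vmm vmm v vmm vmm — and concatenate.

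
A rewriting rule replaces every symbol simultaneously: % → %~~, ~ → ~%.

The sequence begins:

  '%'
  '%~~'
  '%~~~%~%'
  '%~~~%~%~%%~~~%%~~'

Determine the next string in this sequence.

%~~~%~%~%%~~~%%~~~%%~~%~~~%~%~%%~~%~~~%~%

Applying the rule to each of the 17 symbols of %~~~%~%~%%~~~%%~~ gives the pieces %~~ ~% ~% ~% %~~ ~% %~~ ~% %~~ %~~ ~% ~% ~% %~~ %~~ ~% ~%, which concatenate to the answer.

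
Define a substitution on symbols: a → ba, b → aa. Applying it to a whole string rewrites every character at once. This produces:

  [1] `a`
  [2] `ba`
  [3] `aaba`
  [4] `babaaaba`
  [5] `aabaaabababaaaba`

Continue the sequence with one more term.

Replace each of the 16 characters of aabaaabababaaaba in place — ba ba aa ba ba ba aa ba aa ba aa ba ba ba aa ba — and concatenate.

babaaabababaaabaaabaaabababaaaba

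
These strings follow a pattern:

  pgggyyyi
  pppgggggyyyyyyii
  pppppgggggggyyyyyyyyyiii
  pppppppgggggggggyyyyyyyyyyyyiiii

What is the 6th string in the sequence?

pppppppppppgggggggggggggyyyyyyyyyyyyyyyyyyiiiiii

The n-th term is 2n-1 p's then 2n+1 g's then 3n y's then n i's (n = 1, 2, …).
For term 6, n = 6, so the run lengths are 11, 13, 18, 6.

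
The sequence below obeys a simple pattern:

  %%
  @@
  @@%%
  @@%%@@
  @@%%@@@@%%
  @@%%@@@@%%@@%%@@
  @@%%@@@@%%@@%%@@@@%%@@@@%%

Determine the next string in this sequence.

This is a Fibonacci-style word recurrence s(k) = s(k−1)·s(k−2): e.g. @@·%% = @@%%.
Continuing: @@%%@@@@%%@@%%@@@@%%@@@@%% · @@%%@@@@%%@@%%@@ gives term 8.

@@%%@@@@%%@@%%@@@@%%@@@@%%@@%%@@@@%%@@%%@@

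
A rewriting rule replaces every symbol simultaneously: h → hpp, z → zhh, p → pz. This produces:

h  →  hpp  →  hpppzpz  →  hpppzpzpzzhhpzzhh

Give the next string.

Replace each of the 17 characters of hpppzpzpzzhhpzzhh in place — hpp pz pz pz zhh pz zhh pz zhh zhh hpp hpp pz zhh zhh hpp hpp — and concatenate.

hpppzpzpzzhhpzzhhpzzhhzhhhpphpppzzhhzhhhpphpp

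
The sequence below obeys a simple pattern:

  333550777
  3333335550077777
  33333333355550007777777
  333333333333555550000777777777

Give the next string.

3333333333333335555550000077777777777

Each string has the form 3^{3n} 5^{n+1} 0^{n} 7^{2n+1} (n = 1, 2, …).
Setting n = 5 gives 15, 6, 5, 11 characters in each block.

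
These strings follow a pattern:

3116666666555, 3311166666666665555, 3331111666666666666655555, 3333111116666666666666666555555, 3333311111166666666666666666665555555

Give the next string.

3333331111111666666666666666666666655555555

The n-th term is n-1 3's then n 1's then 3n+1 6's then n+1 5's, where the shown terms are n = 2, 3, 4, 5, 6.
At n = 7 the blocks have lengths 6, 7, 22, 8.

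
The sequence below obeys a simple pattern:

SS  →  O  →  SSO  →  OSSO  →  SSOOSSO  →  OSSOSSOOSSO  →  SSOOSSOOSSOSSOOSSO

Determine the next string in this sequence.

Each term (from the third on) is the two preceding terms concatenated in order: term 3 = SS·O = SSO.
Continuing: OSSOSSOOSSO · SSOOSSOOSSOSSOOSSO gives term 8.

OSSOSSOOSSOSSOOSSOOSSOSSOOSSO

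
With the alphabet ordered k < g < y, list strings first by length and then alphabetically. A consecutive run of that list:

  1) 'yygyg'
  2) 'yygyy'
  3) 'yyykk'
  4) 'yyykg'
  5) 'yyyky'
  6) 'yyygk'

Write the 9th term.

yyyyk

Stepping forward 3 times from yyygk: yyygk → yyygg → yyygy, then the target.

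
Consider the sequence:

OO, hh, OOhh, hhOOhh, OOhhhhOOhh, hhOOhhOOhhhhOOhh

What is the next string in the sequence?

From term 3 onward, concatenate the second-to-last term with the last: OO·hh = OOhh, hh·OOhh = hhOOhh, …
The next term joins OOhhhhOOhh and hhOOhhOOhhhhOOhh.

OOhhhhOOhhhhOOhhOOhhhhOOhh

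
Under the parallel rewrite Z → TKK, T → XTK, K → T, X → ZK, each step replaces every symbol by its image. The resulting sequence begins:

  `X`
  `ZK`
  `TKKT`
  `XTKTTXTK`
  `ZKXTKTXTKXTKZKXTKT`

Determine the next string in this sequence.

TKKTZKXTKTXTKZKXTKTZKXTKTTKKTZKXTKTXTK

Applying the rule to each of the 18 symbols of ZKXTKTXTKXTKZKXTKT gives the pieces TKK T ZK XTK T XTK ZK XTK T ZK XTK T TKK T ZK XTK T XTK, which concatenate to the answer.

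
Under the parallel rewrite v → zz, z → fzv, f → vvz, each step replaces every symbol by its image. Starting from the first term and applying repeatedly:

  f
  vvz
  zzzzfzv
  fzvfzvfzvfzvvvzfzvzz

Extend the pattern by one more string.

Applying the rule to each of the 20 symbols of fzvfzvfzvfzvvvzfzvzz gives the pieces vvz fzv zz vvz fzv zz vvz fzv zz vvz fzv zz zz zz fzv vvz fzv zz fzv fzv, which concatenate to the answer.

vvzfzvzzvvzfzvzzvvzfzvzzvvzfzvzzzzzzfzvvvzfzvzzfzvfzv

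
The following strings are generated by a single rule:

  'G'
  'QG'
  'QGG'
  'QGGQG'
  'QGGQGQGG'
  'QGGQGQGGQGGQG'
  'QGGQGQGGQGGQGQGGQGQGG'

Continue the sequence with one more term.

QGGQGQGGQGGQGQGGQGQGGQGGQGQGGQGGQG

This is a Fibonacci-style word recurrence s(k) = s(k−1)·s(k−2): e.g. QG·G = QGG.
The next term joins QGGQGQGGQGGQGQGGQGQGG and QGGQGQGGQGGQG.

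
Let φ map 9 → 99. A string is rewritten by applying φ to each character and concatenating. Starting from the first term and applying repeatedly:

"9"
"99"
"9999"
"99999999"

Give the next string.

Rewriting each symbol of 99999999: 9→99, 9→99, 9→99, 9→99, 9→99, 9→99, 9→99, 9→99, which concatenates to 99 99 99 99 99 99 99 99.

9999999999999999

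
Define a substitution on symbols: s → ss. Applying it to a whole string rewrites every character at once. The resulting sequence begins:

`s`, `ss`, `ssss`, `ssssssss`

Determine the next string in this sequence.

Rewriting each symbol of ssssssss: s→ss, s→ss, s→ss, s→ss, s→ss, s→ss, s→ss, s→ss, which concatenates to ss ss ss ss ss ss ss ss.

ssssssssssssssss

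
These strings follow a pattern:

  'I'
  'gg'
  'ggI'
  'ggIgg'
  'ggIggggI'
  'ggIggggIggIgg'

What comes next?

From term 3 onward, concatenate the last term with the second-to-last: gg·I = ggI, ggI·gg = ggIgg, …
Continuing: ggIggggIggIgg · ggIggggI gives term 7.

ggIggggIggIggggIggggI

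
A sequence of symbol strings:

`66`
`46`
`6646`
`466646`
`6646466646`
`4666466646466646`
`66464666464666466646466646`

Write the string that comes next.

466646664646664666464666464666466646466646

From term 3 onward, concatenate the second-to-last term with the last: 66·46 = 6646, 46·6646 = 466646, …
The next term joins 4666466646466646 and 66464666464666466646466646.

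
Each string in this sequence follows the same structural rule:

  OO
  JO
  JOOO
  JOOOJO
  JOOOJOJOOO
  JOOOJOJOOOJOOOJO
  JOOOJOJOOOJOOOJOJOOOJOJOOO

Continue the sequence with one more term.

Each term (from the third on) is the previous term followed by the one before it: term 3 = JO·OO = JOOO.
The next term joins JOOOJOJOOOJOOOJOJOOOJOJOOO and JOOOJOJOOOJOOOJO.

JOOOJOJOOOJOOOJOJOOOJOJOOOJOOOJOJOOOJOOOJO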